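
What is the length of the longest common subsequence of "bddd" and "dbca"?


LCS of "bddd" and "dbca"
DP table:
           d    b    c    a
      0    0    0    0    0
  b   0    0    1    1    1
  d   0    1    1    1    1
  d   0    1    1    1    1
  d   0    1    1    1    1
LCS length = dp[4][4] = 1

1


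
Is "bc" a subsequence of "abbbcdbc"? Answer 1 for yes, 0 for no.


Check if "bc" is a subsequence of "abbbcdbc"
Greedy scan:
  Position 0 ('a'): no match needed
  Position 1 ('b'): matches sub[0] = 'b'
  Position 2 ('b'): no match needed
  Position 3 ('b'): no match needed
  Position 4 ('c'): matches sub[1] = 'c'
  Position 5 ('d'): no match needed
  Position 6 ('b'): no match needed
  Position 7 ('c'): no match needed
All 2 characters matched => is a subsequence

1


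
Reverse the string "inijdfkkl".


Input: inijdfkkl
Reading characters right to left:
  Position 8: 'l'
  Position 7: 'k'
  Position 6: 'k'
  Position 5: 'f'
  Position 4: 'd'
  Position 3: 'j'
  Position 2: 'i'
  Position 1: 'n'
  Position 0: 'i'
Reversed: lkkfdjini

lkkfdjini


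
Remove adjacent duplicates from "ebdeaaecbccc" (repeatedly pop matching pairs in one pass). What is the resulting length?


Input: ebdeaaecbccc
Stack-based adjacent duplicate removal:
  Read 'e': push. Stack: e
  Read 'b': push. Stack: eb
  Read 'd': push. Stack: ebd
  Read 'e': push. Stack: ebde
  Read 'a': push. Stack: ebdea
  Read 'a': matches stack top 'a' => pop. Stack: ebde
  Read 'e': matches stack top 'e' => pop. Stack: ebd
  Read 'c': push. Stack: ebdc
  Read 'b': push. Stack: ebdcb
  Read 'c': push. Stack: ebdcbc
  Read 'c': matches stack top 'c' => pop. Stack: ebdcb
  Read 'c': push. Stack: ebdcbc
Final stack: "ebdcbc" (length 6)

6


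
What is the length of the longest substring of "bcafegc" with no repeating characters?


Input: "bcafegc"
Sliding window (track last position of each char):
  Position 0 ('b'): window [0,0] length 1 -- new best
  Position 1 ('c'): window [0,1] length 2 -- new best
  Position 2 ('a'): window [0,2] length 3 -- new best
  Position 3 ('f'): window [0,3] length 4 -- new best
  Position 4 ('e'): window [0,4] length 5 -- new best
  Position 5 ('g'): window [0,5] length 6 -- new best
  Position 6 ('c'): repeat (last at 1), move window start to 2
  Position 6 ('c'): window [2,6] length 5
Longest substring with no repeats: "bcafeg" with length 6

6


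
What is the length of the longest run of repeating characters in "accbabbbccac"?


Input: "accbabbbccac"
Scanning for longest run:
  Position 1 ('c'): new char, reset run to 1
  Position 2 ('c'): continues run of 'c', length=2
  Position 3 ('b'): new char, reset run to 1
  Position 4 ('a'): new char, reset run to 1
  Position 5 ('b'): new char, reset run to 1
  Position 6 ('b'): continues run of 'b', length=2
  Position 7 ('b'): continues run of 'b', length=3
  Position 8 ('c'): new char, reset run to 1
  Position 9 ('c'): continues run of 'c', length=2
  Position 10 ('a'): new char, reset run to 1
  Position 11 ('c'): new char, reset run to 1
Longest run: 'b' with length 3

3


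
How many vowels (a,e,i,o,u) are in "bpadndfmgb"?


Input: bpadndfmgb
Checking each character:
  'b' at position 0: consonant
  'p' at position 1: consonant
  'a' at position 2: vowel (running total: 1)
  'd' at position 3: consonant
  'n' at position 4: consonant
  'd' at position 5: consonant
  'f' at position 6: consonant
  'm' at position 7: consonant
  'g' at position 8: consonant
  'b' at position 9: consonant
Total vowels: 1

1


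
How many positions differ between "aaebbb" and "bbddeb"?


Comparing "aaebbb" and "bbddeb" position by position:
  Position 0: 'a' vs 'b' => DIFFER
  Position 1: 'a' vs 'b' => DIFFER
  Position 2: 'e' vs 'd' => DIFFER
  Position 3: 'b' vs 'd' => DIFFER
  Position 4: 'b' vs 'e' => DIFFER
  Position 5: 'b' vs 'b' => same
Positions that differ: 5

5


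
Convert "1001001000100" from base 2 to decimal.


Input: "1001001000100" in base 2
Positional expansion:
  Digit '1' (value 1) x 2^12 = 4096
  Digit '0' (value 0) x 2^11 = 0
  Digit '0' (value 0) x 2^10 = 0
  Digit '1' (value 1) x 2^9 = 512
  Digit '0' (value 0) x 2^8 = 0
  Digit '0' (value 0) x 2^7 = 0
  Digit '1' (value 1) x 2^6 = 64
  Digit '0' (value 0) x 2^5 = 0
  Digit '0' (value 0) x 2^4 = 0
  Digit '0' (value 0) x 2^3 = 0
  Digit '1' (value 1) x 2^2 = 4
  Digit '0' (value 0) x 2^1 = 0
  Digit '0' (value 0) x 2^0 = 0
Sum = 4676

4676


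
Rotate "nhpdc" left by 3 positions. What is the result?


Input: "nhpdc", rotate left by 3
First 3 characters: "nhp"
Remaining characters: "dc"
Concatenate remaining + first: "dc" + "nhp" = "dcnhp"

dcnhp


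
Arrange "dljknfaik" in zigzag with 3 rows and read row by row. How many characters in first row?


Zigzag "dljknfaik" into 3 rows:
Placing characters:
  'd' => row 0
  'l' => row 1
  'j' => row 2
  'k' => row 1
  'n' => row 0
  'f' => row 1
  'a' => row 2
  'i' => row 1
  'k' => row 0
Rows:
  Row 0: "dnk"
  Row 1: "lkfi"
  Row 2: "ja"
First row length: 3

3


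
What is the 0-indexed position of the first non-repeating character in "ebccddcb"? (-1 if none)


Input: ebccddcb
Character frequencies:
  'b': 2
  'c': 3
  'd': 2
  'e': 1
Scanning left to right for freq == 1:
  Position 0 ('e'): unique! => answer = 0

0


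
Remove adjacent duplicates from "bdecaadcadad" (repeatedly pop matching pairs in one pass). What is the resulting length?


Input: bdecaadcadad
Stack-based adjacent duplicate removal:
  Read 'b': push. Stack: b
  Read 'd': push. Stack: bd
  Read 'e': push. Stack: bde
  Read 'c': push. Stack: bdec
  Read 'a': push. Stack: bdeca
  Read 'a': matches stack top 'a' => pop. Stack: bdec
  Read 'd': push. Stack: bdecd
  Read 'c': push. Stack: bdecdc
  Read 'a': push. Stack: bdecdca
  Read 'd': push. Stack: bdecdcad
  Read 'a': push. Stack: bdecdcada
  Read 'd': push. Stack: bdecdcadad
Final stack: "bdecdcadad" (length 10)

10


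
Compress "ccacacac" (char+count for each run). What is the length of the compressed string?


Input: ccacacac
Runs:
  'c' x 2 => "c2"
  'a' x 1 => "a1"
  'c' x 1 => "c1"
  'a' x 1 => "a1"
  'c' x 1 => "c1"
  'a' x 1 => "a1"
  'c' x 1 => "c1"
Compressed: "c2a1c1a1c1a1c1"
Compressed length: 14

14


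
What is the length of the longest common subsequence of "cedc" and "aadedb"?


LCS of "cedc" and "aadedb"
DP table:
           a    a    d    e    d    b
      0    0    0    0    0    0    0
  c   0    0    0    0    0    0    0
  e   0    0    0    0    1    1    1
  d   0    0    0    1    1    2    2
  c   0    0    0    1    1    2    2
LCS length = dp[4][6] = 2

2


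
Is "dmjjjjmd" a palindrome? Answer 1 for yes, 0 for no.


Input: dmjjjjmd
Reversed: dmjjjjmd
  Compare pos 0 ('d') with pos 7 ('d'): match
  Compare pos 1 ('m') with pos 6 ('m'): match
  Compare pos 2 ('j') with pos 5 ('j'): match
  Compare pos 3 ('j') with pos 4 ('j'): match
Result: palindrome

1


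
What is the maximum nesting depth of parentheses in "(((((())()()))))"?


Input: "(((((())()()))))"
Tracking depth:
  Position 0 '(': depth becomes 1
  Position 1 '(': depth becomes 2
  Position 2 '(': depth becomes 3
  Position 3 '(': depth becomes 4
  Position 4 '(': depth becomes 5
  Position 5 '(': depth becomes 6
  Position 6 ')': depth becomes 5
  Position 7 ')': depth becomes 4
  Position 8 '(': depth becomes 5
  Position 9 ')': depth becomes 4
  Position 10 '(': depth becomes 5
  Position 11 ')': depth becomes 4
  Position 12 ')': depth becomes 3
  Position 13 ')': depth becomes 2
  Position 14 ')': depth becomes 1
  Position 15 ')': depth becomes 0
Maximum depth reached: 6

6


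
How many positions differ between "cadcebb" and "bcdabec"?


Comparing "cadcebb" and "bcdabec" position by position:
  Position 0: 'c' vs 'b' => DIFFER
  Position 1: 'a' vs 'c' => DIFFER
  Position 2: 'd' vs 'd' => same
  Position 3: 'c' vs 'a' => DIFFER
  Position 4: 'e' vs 'b' => DIFFER
  Position 5: 'b' vs 'e' => DIFFER
  Position 6: 'b' vs 'c' => DIFFER
Positions that differ: 6

6


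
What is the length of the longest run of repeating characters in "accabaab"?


Input: "accabaab"
Scanning for longest run:
  Position 1 ('c'): new char, reset run to 1
  Position 2 ('c'): continues run of 'c', length=2
  Position 3 ('a'): new char, reset run to 1
  Position 4 ('b'): new char, reset run to 1
  Position 5 ('a'): new char, reset run to 1
  Position 6 ('a'): continues run of 'a', length=2
  Position 7 ('b'): new char, reset run to 1
Longest run: 'c' with length 2

2


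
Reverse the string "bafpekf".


Input: bafpekf
Reading characters right to left:
  Position 6: 'f'
  Position 5: 'k'
  Position 4: 'e'
  Position 3: 'p'
  Position 2: 'f'
  Position 1: 'a'
  Position 0: 'b'
Reversed: fkepfab

fkepfab


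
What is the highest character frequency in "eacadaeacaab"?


Input: eacadaeacaab
Character counts:
  'a': 6
  'b': 1
  'c': 2
  'd': 1
  'e': 2
Maximum frequency: 6

6


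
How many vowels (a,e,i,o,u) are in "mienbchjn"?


Input: mienbchjn
Checking each character:
  'm' at position 0: consonant
  'i' at position 1: vowel (running total: 1)
  'e' at position 2: vowel (running total: 2)
  'n' at position 3: consonant
  'b' at position 4: consonant
  'c' at position 5: consonant
  'h' at position 6: consonant
  'j' at position 7: consonant
  'n' at position 8: consonant
Total vowels: 2

2


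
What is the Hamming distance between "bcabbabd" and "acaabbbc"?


Comparing "bcabbabd" and "acaabbbc" position by position:
  Position 0: 'b' vs 'a' => differ
  Position 1: 'c' vs 'c' => same
  Position 2: 'a' vs 'a' => same
  Position 3: 'b' vs 'a' => differ
  Position 4: 'b' vs 'b' => same
  Position 5: 'a' vs 'b' => differ
  Position 6: 'b' vs 'b' => same
  Position 7: 'd' vs 'c' => differ
Total differences (Hamming distance): 4

4


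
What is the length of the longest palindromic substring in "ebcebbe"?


Input: "ebcebbe"
Checking substrings for palindromes:
  [3:7] "ebbe" (len 4) => palindrome
  [4:6] "bb" (len 2) => palindrome
Longest palindromic substring: "ebbe" with length 4

4


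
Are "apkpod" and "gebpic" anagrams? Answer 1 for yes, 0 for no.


Strings: "apkpod", "gebpic"
Sorted first:  adkopp
Sorted second: bcegip
Differ at position 0: 'a' vs 'b' => not anagrams

0


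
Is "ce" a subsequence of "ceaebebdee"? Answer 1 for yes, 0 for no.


Check if "ce" is a subsequence of "ceaebebdee"
Greedy scan:
  Position 0 ('c'): matches sub[0] = 'c'
  Position 1 ('e'): matches sub[1] = 'e'
  Position 2 ('a'): no match needed
  Position 3 ('e'): no match needed
  Position 4 ('b'): no match needed
  Position 5 ('e'): no match needed
  Position 6 ('b'): no match needed
  Position 7 ('d'): no match needed
  Position 8 ('e'): no match needed
  Position 9 ('e'): no match needed
All 2 characters matched => is a subsequence

1


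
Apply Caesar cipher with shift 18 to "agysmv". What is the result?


Caesar cipher: shift "agysmv" by 18
  'a' (pos 0) + 18 = pos 18 = 's'
  'g' (pos 6) + 18 = pos 24 = 'y'
  'y' (pos 24) + 18 = pos 16 = 'q'
  's' (pos 18) + 18 = pos 10 = 'k'
  'm' (pos 12) + 18 = pos 4 = 'e'
  'v' (pos 21) + 18 = pos 13 = 'n'
Result: syqken

syqken


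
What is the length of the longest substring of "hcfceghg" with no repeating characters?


Input: "hcfceghg"
Sliding window (track last position of each char):
  Position 0 ('h'): window [0,0] length 1 -- new best
  Position 1 ('c'): window [0,1] length 2 -- new best
  Position 2 ('f'): window [0,2] length 3 -- new best
  Position 3 ('c'): repeat (last at 1), move window start to 2
  Position 3 ('c'): window [2,3] length 2
  Position 4 ('e'): window [2,4] length 3
  Position 5 ('g'): window [2,5] length 4 -- new best
  Position 6 ('h'): window [2,6] length 5 -- new best
  Position 7 ('g'): repeat (last at 5), move window start to 6
  Position 7 ('g'): window [6,7] length 2
Longest substring with no repeats: "fcegh" with length 5

5


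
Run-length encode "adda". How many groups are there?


Input: adda
Scanning for consecutive runs:
  Group 1: 'a' x 1 (positions 0-0)
  Group 2: 'd' x 2 (positions 1-2)
  Group 3: 'a' x 1 (positions 3-3)
Total groups: 3

3


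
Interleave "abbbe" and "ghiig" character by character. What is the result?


Interleaving "abbbe" and "ghiig":
  Position 0: 'a' from first, 'g' from second => "ag"
  Position 1: 'b' from first, 'h' from second => "bh"
  Position 2: 'b' from first, 'i' from second => "bi"
  Position 3: 'b' from first, 'i' from second => "bi"
  Position 4: 'e' from first, 'g' from second => "eg"
Result: agbhbibieg

agbhbibieg


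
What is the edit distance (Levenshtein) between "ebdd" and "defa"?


Computing edit distance: "ebdd" -> "defa"
DP table:
           d    e    f    a
      0    1    2    3    4
  e   1    1    1    2    3
  b   2    2    2    2    3
  d   3    2    3    3    3
  d   4    3    3    4    4
Edit distance = dp[4][4] = 4

4


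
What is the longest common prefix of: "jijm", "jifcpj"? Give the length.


Words: jijm, jifcpj
  Position 0: all 'j' => match
  Position 1: all 'i' => match
  Position 2: ('j', 'f') => mismatch, stop
LCP = "ji" (length 2)

2


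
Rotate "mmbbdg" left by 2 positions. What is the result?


Input: "mmbbdg", rotate left by 2
First 2 characters: "mm"
Remaining characters: "bbdg"
Concatenate remaining + first: "bbdg" + "mm" = "bbdgmm"

bbdgmm


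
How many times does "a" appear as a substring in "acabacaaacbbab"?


Searching for "a" in "acabacaaacbbab"
Scanning each position:
  Position 0: "a" => MATCH
  Position 1: "c" => no
  Position 2: "a" => MATCH
  Position 3: "b" => no
  Position 4: "a" => MATCH
  Position 5: "c" => no
  Position 6: "a" => MATCH
  Position 7: "a" => MATCH
  Position 8: "a" => MATCH
  Position 9: "c" => no
  Position 10: "b" => no
  Position 11: "b" => no
  Position 12: "a" => MATCH
  Position 13: "b" => no
Total occurrences: 7

7


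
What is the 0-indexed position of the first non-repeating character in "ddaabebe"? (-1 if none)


Input: ddaabebe
Character frequencies:
  'a': 2
  'b': 2
  'd': 2
  'e': 2
Scanning left to right for freq == 1:
  Position 0 ('d'): freq=2, skip
  Position 1 ('d'): freq=2, skip
  Position 2 ('a'): freq=2, skip
  Position 3 ('a'): freq=2, skip
  Position 4 ('b'): freq=2, skip
  Position 5 ('e'): freq=2, skip
  Position 6 ('b'): freq=2, skip
  Position 7 ('e'): freq=2, skip
  No unique character found => answer = -1

-1


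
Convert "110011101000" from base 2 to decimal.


Input: "110011101000" in base 2
Positional expansion:
  Digit '1' (value 1) x 2^11 = 2048
  Digit '1' (value 1) x 2^10 = 1024
  Digit '0' (value 0) x 2^9 = 0
  Digit '0' (value 0) x 2^8 = 0
  Digit '1' (value 1) x 2^7 = 128
  Digit '1' (value 1) x 2^6 = 64
  Digit '1' (value 1) x 2^5 = 32
  Digit '0' (value 0) x 2^4 = 0
  Digit '1' (value 1) x 2^3 = 8
  Digit '0' (value 0) x 2^2 = 0
  Digit '0' (value 0) x 2^1 = 0
  Digit '0' (value 0) x 2^0 = 0
Sum = 3304

3304


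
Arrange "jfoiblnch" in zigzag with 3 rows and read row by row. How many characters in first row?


Zigzag "jfoiblnch" into 3 rows:
Placing characters:
  'j' => row 0
  'f' => row 1
  'o' => row 2
  'i' => row 1
  'b' => row 0
  'l' => row 1
  'n' => row 2
  'c' => row 1
  'h' => row 0
Rows:
  Row 0: "jbh"
  Row 1: "filc"
  Row 2: "on"
First row length: 3

3


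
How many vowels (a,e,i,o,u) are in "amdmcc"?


Input: amdmcc
Checking each character:
  'a' at position 0: vowel (running total: 1)
  'm' at position 1: consonant
  'd' at position 2: consonant
  'm' at position 3: consonant
  'c' at position 4: consonant
  'c' at position 5: consonant
Total vowels: 1

1


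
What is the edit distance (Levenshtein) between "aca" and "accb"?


Computing edit distance: "aca" -> "accb"
DP table:
           a    c    c    b
      0    1    2    3    4
  a   1    0    1    2    3
  c   2    1    0    1    2
  a   3    2    1    1    2
Edit distance = dp[3][4] = 2

2


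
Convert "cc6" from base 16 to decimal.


Input: "cc6" in base 16
Positional expansion:
  Digit 'c' (value 12) x 16^2 = 3072
  Digit 'c' (value 12) x 16^1 = 192
  Digit '6' (value 6) x 16^0 = 6
Sum = 3270

3270


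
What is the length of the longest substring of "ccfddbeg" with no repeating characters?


Input: "ccfddbeg"
Sliding window (track last position of each char):
  Position 0 ('c'): window [0,0] length 1 -- new best
  Position 1 ('c'): repeat (last at 0), move window start to 1
  Position 1 ('c'): window [1,1] length 1
  Position 2 ('f'): window [1,2] length 2 -- new best
  Position 3 ('d'): window [1,3] length 3 -- new best
  Position 4 ('d'): repeat (last at 3), move window start to 4
  Position 4 ('d'): window [4,4] length 1
  Position 5 ('b'): window [4,5] length 2
  Position 6 ('e'): window [4,6] length 3
  Position 7 ('g'): window [4,7] length 4 -- new best
Longest substring with no repeats: "dbeg" with length 4

4


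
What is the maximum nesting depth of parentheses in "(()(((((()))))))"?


Input: "(()(((((()))))))"
Tracking depth:
  Position 0 '(': depth becomes 1
  Position 1 '(': depth becomes 2
  Position 2 ')': depth becomes 1
  Position 3 '(': depth becomes 2
  Position 4 '(': depth becomes 3
  Position 5 '(': depth becomes 4
  Position 6 '(': depth becomes 5
  Position 7 '(': depth becomes 6
  Position 8 '(': depth becomes 7
  Position 9 ')': depth becomes 6
  Position 10 ')': depth becomes 5
  Position 11 ')': depth becomes 4
  Position 12 ')': depth becomes 3
  Position 13 ')': depth becomes 2
  Position 14 ')': depth becomes 1
  Position 15 ')': depth becomes 0
Maximum depth reached: 7

7


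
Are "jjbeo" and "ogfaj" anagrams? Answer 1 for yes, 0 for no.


Strings: "jjbeo", "ogfaj"
Sorted first:  bejjo
Sorted second: afgjo
Differ at position 0: 'b' vs 'a' => not anagrams

0


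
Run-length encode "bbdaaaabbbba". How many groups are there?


Input: bbdaaaabbbba
Scanning for consecutive runs:
  Group 1: 'b' x 2 (positions 0-1)
  Group 2: 'd' x 1 (positions 2-2)
  Group 3: 'a' x 4 (positions 3-6)
  Group 4: 'b' x 4 (positions 7-10)
  Group 5: 'a' x 1 (positions 11-11)
Total groups: 5

5


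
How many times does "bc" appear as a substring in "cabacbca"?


Searching for "bc" in "cabacbca"
Scanning each position:
  Position 0: "ca" => no
  Position 1: "ab" => no
  Position 2: "ba" => no
  Position 3: "ac" => no
  Position 4: "cb" => no
  Position 5: "bc" => MATCH
  Position 6: "ca" => no
Total occurrences: 1

1


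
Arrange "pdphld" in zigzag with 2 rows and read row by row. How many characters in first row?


Zigzag "pdphld" into 2 rows:
Placing characters:
  'p' => row 0
  'd' => row 1
  'p' => row 0
  'h' => row 1
  'l' => row 0
  'd' => row 1
Rows:
  Row 0: "ppl"
  Row 1: "dhd"
First row length: 3

3


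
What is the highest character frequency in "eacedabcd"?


Input: eacedabcd
Character counts:
  'a': 2
  'b': 1
  'c': 2
  'd': 2
  'e': 2
Maximum frequency: 2

2


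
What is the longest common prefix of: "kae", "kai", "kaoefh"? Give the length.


Words: kae, kai, kaoefh
  Position 0: all 'k' => match
  Position 1: all 'a' => match
  Position 2: ('e', 'i', 'o') => mismatch, stop
LCP = "ka" (length 2)

2


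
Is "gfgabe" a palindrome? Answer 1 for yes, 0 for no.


Input: gfgabe
Reversed: ebagfg
  Compare pos 0 ('g') with pos 5 ('e'): MISMATCH
  Compare pos 1 ('f') with pos 4 ('b'): MISMATCH
  Compare pos 2 ('g') with pos 3 ('a'): MISMATCH
Result: not a palindrome

0


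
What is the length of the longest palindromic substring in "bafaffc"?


Input: "bafaffc"
Checking substrings for palindromes:
  [1:4] "afa" (len 3) => palindrome
  [2:5] "faf" (len 3) => palindrome
  [4:6] "ff" (len 2) => palindrome
Longest palindromic substring: "afa" with length 3

3


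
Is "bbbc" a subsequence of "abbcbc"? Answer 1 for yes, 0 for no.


Check if "bbbc" is a subsequence of "abbcbc"
Greedy scan:
  Position 0 ('a'): no match needed
  Position 1 ('b'): matches sub[0] = 'b'
  Position 2 ('b'): matches sub[1] = 'b'
  Position 3 ('c'): no match needed
  Position 4 ('b'): matches sub[2] = 'b'
  Position 5 ('c'): matches sub[3] = 'c'
All 4 characters matched => is a subsequence

1


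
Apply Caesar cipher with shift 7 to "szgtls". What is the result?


Caesar cipher: shift "szgtls" by 7
  's' (pos 18) + 7 = pos 25 = 'z'
  'z' (pos 25) + 7 = pos 6 = 'g'
  'g' (pos 6) + 7 = pos 13 = 'n'
  't' (pos 19) + 7 = pos 0 = 'a'
  'l' (pos 11) + 7 = pos 18 = 's'
  's' (pos 18) + 7 = pos 25 = 'z'
Result: zgnasz

zgnasz


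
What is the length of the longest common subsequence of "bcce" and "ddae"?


LCS of "bcce" and "ddae"
DP table:
           d    d    a    e
      0    0    0    0    0
  b   0    0    0    0    0
  c   0    0    0    0    0
  c   0    0    0    0    0
  e   0    0    0    0    1
LCS length = dp[4][4] = 1

1


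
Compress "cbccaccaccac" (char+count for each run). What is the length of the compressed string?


Input: cbccaccaccac
Runs:
  'c' x 1 => "c1"
  'b' x 1 => "b1"
  'c' x 2 => "c2"
  'a' x 1 => "a1"
  'c' x 2 => "c2"
  'a' x 1 => "a1"
  'c' x 2 => "c2"
  'a' x 1 => "a1"
  'c' x 1 => "c1"
Compressed: "c1b1c2a1c2a1c2a1c1"
Compressed length: 18

18


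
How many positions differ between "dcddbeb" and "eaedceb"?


Comparing "dcddbeb" and "eaedceb" position by position:
  Position 0: 'd' vs 'e' => DIFFER
  Position 1: 'c' vs 'a' => DIFFER
  Position 2: 'd' vs 'e' => DIFFER
  Position 3: 'd' vs 'd' => same
  Position 4: 'b' vs 'c' => DIFFER
  Position 5: 'e' vs 'e' => same
  Position 6: 'b' vs 'b' => same
Positions that differ: 4

4


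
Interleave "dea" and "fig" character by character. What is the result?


Interleaving "dea" and "fig":
  Position 0: 'd' from first, 'f' from second => "df"
  Position 1: 'e' from first, 'i' from second => "ei"
  Position 2: 'a' from first, 'g' from second => "ag"
Result: dfeiag

dfeiag


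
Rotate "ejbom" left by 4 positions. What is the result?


Input: "ejbom", rotate left by 4
First 4 characters: "ejbo"
Remaining characters: "m"
Concatenate remaining + first: "m" + "ejbo" = "mejbo"

mejbo


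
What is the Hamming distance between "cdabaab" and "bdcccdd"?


Comparing "cdabaab" and "bdcccdd" position by position:
  Position 0: 'c' vs 'b' => differ
  Position 1: 'd' vs 'd' => same
  Position 2: 'a' vs 'c' => differ
  Position 3: 'b' vs 'c' => differ
  Position 4: 'a' vs 'c' => differ
  Position 5: 'a' vs 'd' => differ
  Position 6: 'b' vs 'd' => differ
Total differences (Hamming distance): 6

6


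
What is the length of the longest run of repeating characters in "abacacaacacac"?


Input: "abacacaacacac"
Scanning for longest run:
  Position 1 ('b'): new char, reset run to 1
  Position 2 ('a'): new char, reset run to 1
  Position 3 ('c'): new char, reset run to 1
  Position 4 ('a'): new char, reset run to 1
  Position 5 ('c'): new char, reset run to 1
  Position 6 ('a'): new char, reset run to 1
  Position 7 ('a'): continues run of 'a', length=2
  Position 8 ('c'): new char, reset run to 1
  Position 9 ('a'): new char, reset run to 1
  Position 10 ('c'): new char, reset run to 1
  Position 11 ('a'): new char, reset run to 1
  Position 12 ('c'): new char, reset run to 1
Longest run: 'a' with length 2

2


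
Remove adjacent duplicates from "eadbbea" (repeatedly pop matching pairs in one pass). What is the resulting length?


Input: eadbbea
Stack-based adjacent duplicate removal:
  Read 'e': push. Stack: e
  Read 'a': push. Stack: ea
  Read 'd': push. Stack: ead
  Read 'b': push. Stack: eadb
  Read 'b': matches stack top 'b' => pop. Stack: ead
  Read 'e': push. Stack: eade
  Read 'a': push. Stack: eadea
Final stack: "eadea" (length 5)

5


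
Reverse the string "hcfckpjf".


Input: hcfckpjf
Reading characters right to left:
  Position 7: 'f'
  Position 6: 'j'
  Position 5: 'p'
  Position 4: 'k'
  Position 3: 'c'
  Position 2: 'f'
  Position 1: 'c'
  Position 0: 'h'
Reversed: fjpkcfch

fjpkcfch


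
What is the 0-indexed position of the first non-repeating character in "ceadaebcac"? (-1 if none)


Input: ceadaebcac
Character frequencies:
  'a': 3
  'b': 1
  'c': 3
  'd': 1
  'e': 2
Scanning left to right for freq == 1:
  Position 0 ('c'): freq=3, skip
  Position 1 ('e'): freq=2, skip
  Position 2 ('a'): freq=3, skip
  Position 3 ('d'): unique! => answer = 3

3


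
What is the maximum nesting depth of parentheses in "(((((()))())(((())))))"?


Input: "(((((()))())(((())))))"
Tracking depth:
  Position 0 '(': depth becomes 1
  Position 1 '(': depth becomes 2
  Position 2 '(': depth becomes 3
  Position 3 '(': depth becomes 4
  Position 4 '(': depth becomes 5
  Position 5 '(': depth becomes 6
  Position 6 ')': depth becomes 5
  Position 7 ')': depth becomes 4
  Position 8 ')': depth becomes 3
  Position 9 '(': depth becomes 4
  Position 10 ')': depth becomes 3
  Position 11 ')': depth becomes 2
  Position 12 '(': depth becomes 3
  Position 13 '(': depth becomes 4
  Position 14 '(': depth becomes 5
  Position 15 '(': depth becomes 6
  Position 16 ')': depth becomes 5
  Position 17 ')': depth becomes 4
  Position 18 ')': depth becomes 3
  Position 19 ')': depth becomes 2
  Position 20 ')': depth becomes 1
  Position 21 ')': depth becomes 0
Maximum depth reached: 6

6


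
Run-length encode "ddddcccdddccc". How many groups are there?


Input: ddddcccdddccc
Scanning for consecutive runs:
  Group 1: 'd' x 4 (positions 0-3)
  Group 2: 'c' x 3 (positions 4-6)
  Group 3: 'd' x 3 (positions 7-9)
  Group 4: 'c' x 3 (positions 10-12)
Total groups: 4

4


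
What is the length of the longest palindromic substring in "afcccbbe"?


Input: "afcccbbe"
Checking substrings for palindromes:
  [2:5] "ccc" (len 3) => palindrome
  [2:4] "cc" (len 2) => palindrome
  [3:5] "cc" (len 2) => palindrome
  [5:7] "bb" (len 2) => palindrome
Longest palindromic substring: "ccc" with length 3

3


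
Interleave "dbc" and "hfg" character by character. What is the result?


Interleaving "dbc" and "hfg":
  Position 0: 'd' from first, 'h' from second => "dh"
  Position 1: 'b' from first, 'f' from second => "bf"
  Position 2: 'c' from first, 'g' from second => "cg"
Result: dhbfcg

dhbfcg


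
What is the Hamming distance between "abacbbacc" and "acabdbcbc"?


Comparing "abacbbacc" and "acabdbcbc" position by position:
  Position 0: 'a' vs 'a' => same
  Position 1: 'b' vs 'c' => differ
  Position 2: 'a' vs 'a' => same
  Position 3: 'c' vs 'b' => differ
  Position 4: 'b' vs 'd' => differ
  Position 5: 'b' vs 'b' => same
  Position 6: 'a' vs 'c' => differ
  Position 7: 'c' vs 'b' => differ
  Position 8: 'c' vs 'c' => same
Total differences (Hamming distance): 5

5


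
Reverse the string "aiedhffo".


Input: aiedhffo
Reading characters right to left:
  Position 7: 'o'
  Position 6: 'f'
  Position 5: 'f'
  Position 4: 'h'
  Position 3: 'd'
  Position 2: 'e'
  Position 1: 'i'
  Position 0: 'a'
Reversed: offhdeia

offhdeia


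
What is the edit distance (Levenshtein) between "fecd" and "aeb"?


Computing edit distance: "fecd" -> "aeb"
DP table:
           a    e    b
      0    1    2    3
  f   1    1    2    3
  e   2    2    1    2
  c   3    3    2    2
  d   4    4    3    3
Edit distance = dp[4][3] = 3

3


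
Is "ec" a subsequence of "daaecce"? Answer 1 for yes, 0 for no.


Check if "ec" is a subsequence of "daaecce"
Greedy scan:
  Position 0 ('d'): no match needed
  Position 1 ('a'): no match needed
  Position 2 ('a'): no match needed
  Position 3 ('e'): matches sub[0] = 'e'
  Position 4 ('c'): matches sub[1] = 'c'
  Position 5 ('c'): no match needed
  Position 6 ('e'): no match needed
All 2 characters matched => is a subsequence

1


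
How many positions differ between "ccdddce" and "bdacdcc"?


Comparing "ccdddce" and "bdacdcc" position by position:
  Position 0: 'c' vs 'b' => DIFFER
  Position 1: 'c' vs 'd' => DIFFER
  Position 2: 'd' vs 'a' => DIFFER
  Position 3: 'd' vs 'c' => DIFFER
  Position 4: 'd' vs 'd' => same
  Position 5: 'c' vs 'c' => same
  Position 6: 'e' vs 'c' => DIFFER
Positions that differ: 5

5


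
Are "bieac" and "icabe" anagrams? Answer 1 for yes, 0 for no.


Strings: "bieac", "icabe"
Sorted first:  abcei
Sorted second: abcei
Sorted forms match => anagrams

1


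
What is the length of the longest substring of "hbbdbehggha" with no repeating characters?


Input: "hbbdbehggha"
Sliding window (track last position of each char):
  Position 0 ('h'): window [0,0] length 1 -- new best
  Position 1 ('b'): window [0,1] length 2 -- new best
  Position 2 ('b'): repeat (last at 1), move window start to 2
  Position 2 ('b'): window [2,2] length 1
  Position 3 ('d'): window [2,3] length 2
  Position 4 ('b'): repeat (last at 2), move window start to 3
  Position 4 ('b'): window [3,4] length 2
  Position 5 ('e'): window [3,5] length 3 -- new best
  Position 6 ('h'): window [3,6] length 4 -- new best
  Position 7 ('g'): window [3,7] length 5 -- new best
  Position 8 ('g'): repeat (last at 7), move window start to 8
  Position 8 ('g'): window [8,8] length 1
  Position 9 ('h'): window [8,9] length 2
  Position 10 ('a'): window [8,10] length 3
Longest substring with no repeats: "dbehg" with length 5

5


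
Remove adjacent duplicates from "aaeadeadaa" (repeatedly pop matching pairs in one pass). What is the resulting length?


Input: aaeadeadaa
Stack-based adjacent duplicate removal:
  Read 'a': push. Stack: a
  Read 'a': matches stack top 'a' => pop. Stack: (empty)
  Read 'e': push. Stack: e
  Read 'a': push. Stack: ea
  Read 'd': push. Stack: ead
  Read 'e': push. Stack: eade
  Read 'a': push. Stack: eadea
  Read 'd': push. Stack: eadead
  Read 'a': push. Stack: eadeada
  Read 'a': matches stack top 'a' => pop. Stack: eadead
Final stack: "eadead" (length 6)

6


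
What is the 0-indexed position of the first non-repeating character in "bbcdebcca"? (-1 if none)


Input: bbcdebcca
Character frequencies:
  'a': 1
  'b': 3
  'c': 3
  'd': 1
  'e': 1
Scanning left to right for freq == 1:
  Position 0 ('b'): freq=3, skip
  Position 1 ('b'): freq=3, skip
  Position 2 ('c'): freq=3, skip
  Position 3 ('d'): unique! => answer = 3

3


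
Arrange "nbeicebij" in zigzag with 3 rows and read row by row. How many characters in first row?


Zigzag "nbeicebij" into 3 rows:
Placing characters:
  'n' => row 0
  'b' => row 1
  'e' => row 2
  'i' => row 1
  'c' => row 0
  'e' => row 1
  'b' => row 2
  'i' => row 1
  'j' => row 0
Rows:
  Row 0: "ncj"
  Row 1: "biei"
  Row 2: "eb"
First row length: 3

3


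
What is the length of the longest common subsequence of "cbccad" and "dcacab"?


LCS of "cbccad" and "dcacab"
DP table:
           d    c    a    c    a    b
      0    0    0    0    0    0    0
  c   0    0    1    1    1    1    1
  b   0    0    1    1    1    1    2
  c   0    0    1    1    2    2    2
  c   0    0    1    1    2    2    2
  a   0    0    1    2    2    3    3
  d   0    1    1    2    2    3    3
LCS length = dp[6][6] = 3

3


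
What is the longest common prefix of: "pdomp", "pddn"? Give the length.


Words: pdomp, pddn
  Position 0: all 'p' => match
  Position 1: all 'd' => match
  Position 2: ('o', 'd') => mismatch, stop
LCP = "pd" (length 2)

2


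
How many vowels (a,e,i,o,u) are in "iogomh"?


Input: iogomh
Checking each character:
  'i' at position 0: vowel (running total: 1)
  'o' at position 1: vowel (running total: 2)
  'g' at position 2: consonant
  'o' at position 3: vowel (running total: 3)
  'm' at position 4: consonant
  'h' at position 5: consonant
Total vowels: 3

3


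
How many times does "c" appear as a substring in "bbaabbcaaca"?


Searching for "c" in "bbaabbcaaca"
Scanning each position:
  Position 0: "b" => no
  Position 1: "b" => no
  Position 2: "a" => no
  Position 3: "a" => no
  Position 4: "b" => no
  Position 5: "b" => no
  Position 6: "c" => MATCH
  Position 7: "a" => no
  Position 8: "a" => no
  Position 9: "c" => MATCH
  Position 10: "a" => no
Total occurrences: 2

2


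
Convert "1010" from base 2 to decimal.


Input: "1010" in base 2
Positional expansion:
  Digit '1' (value 1) x 2^3 = 8
  Digit '0' (value 0) x 2^2 = 0
  Digit '1' (value 1) x 2^1 = 2
  Digit '0' (value 0) x 2^0 = 0
Sum = 10

10


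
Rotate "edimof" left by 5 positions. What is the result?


Input: "edimof", rotate left by 5
First 5 characters: "edimo"
Remaining characters: "f"
Concatenate remaining + first: "f" + "edimo" = "fedimo"

fedimo


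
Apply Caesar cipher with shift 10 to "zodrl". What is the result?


Caesar cipher: shift "zodrl" by 10
  'z' (pos 25) + 10 = pos 9 = 'j'
  'o' (pos 14) + 10 = pos 24 = 'y'
  'd' (pos 3) + 10 = pos 13 = 'n'
  'r' (pos 17) + 10 = pos 1 = 'b'
  'l' (pos 11) + 10 = pos 21 = 'v'
Result: jynbv

jynbv


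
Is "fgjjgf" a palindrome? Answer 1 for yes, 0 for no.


Input: fgjjgf
Reversed: fgjjgf
  Compare pos 0 ('f') with pos 5 ('f'): match
  Compare pos 1 ('g') with pos 4 ('g'): match
  Compare pos 2 ('j') with pos 3 ('j'): match
Result: palindrome

1


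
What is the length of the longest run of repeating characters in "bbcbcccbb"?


Input: "bbcbcccbb"
Scanning for longest run:
  Position 1 ('b'): continues run of 'b', length=2
  Position 2 ('c'): new char, reset run to 1
  Position 3 ('b'): new char, reset run to 1
  Position 4 ('c'): new char, reset run to 1
  Position 5 ('c'): continues run of 'c', length=2
  Position 6 ('c'): continues run of 'c', length=3
  Position 7 ('b'): new char, reset run to 1
  Position 8 ('b'): continues run of 'b', length=2
Longest run: 'c' with length 3

3


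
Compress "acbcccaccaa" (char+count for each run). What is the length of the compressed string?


Input: acbcccaccaa
Runs:
  'a' x 1 => "a1"
  'c' x 1 => "c1"
  'b' x 1 => "b1"
  'c' x 3 => "c3"
  'a' x 1 => "a1"
  'c' x 2 => "c2"
  'a' x 2 => "a2"
Compressed: "a1c1b1c3a1c2a2"
Compressed length: 14

14


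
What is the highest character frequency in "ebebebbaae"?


Input: ebebebbaae
Character counts:
  'a': 2
  'b': 4
  'e': 4
Maximum frequency: 4

4


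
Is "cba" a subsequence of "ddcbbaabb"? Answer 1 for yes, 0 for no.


Check if "cba" is a subsequence of "ddcbbaabb"
Greedy scan:
  Position 0 ('d'): no match needed
  Position 1 ('d'): no match needed
  Position 2 ('c'): matches sub[0] = 'c'
  Position 3 ('b'): matches sub[1] = 'b'
  Position 4 ('b'): no match needed
  Position 5 ('a'): matches sub[2] = 'a'
  Position 6 ('a'): no match needed
  Position 7 ('b'): no match needed
  Position 8 ('b'): no match needed
All 3 characters matched => is a subsequence

1


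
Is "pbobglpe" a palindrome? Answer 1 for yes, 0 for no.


Input: pbobglpe
Reversed: eplgbobp
  Compare pos 0 ('p') with pos 7 ('e'): MISMATCH
  Compare pos 1 ('b') with pos 6 ('p'): MISMATCH
  Compare pos 2 ('o') with pos 5 ('l'): MISMATCH
  Compare pos 3 ('b') with pos 4 ('g'): MISMATCH
Result: not a palindrome

0


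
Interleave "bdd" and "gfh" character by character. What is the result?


Interleaving "bdd" and "gfh":
  Position 0: 'b' from first, 'g' from second => "bg"
  Position 1: 'd' from first, 'f' from second => "df"
  Position 2: 'd' from first, 'h' from second => "dh"
Result: bgdfdh

bgdfdh


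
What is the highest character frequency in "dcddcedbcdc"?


Input: dcddcedbcdc
Character counts:
  'b': 1
  'c': 4
  'd': 5
  'e': 1
Maximum frequency: 5

5


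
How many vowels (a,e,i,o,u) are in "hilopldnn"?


Input: hilopldnn
Checking each character:
  'h' at position 0: consonant
  'i' at position 1: vowel (running total: 1)
  'l' at position 2: consonant
  'o' at position 3: vowel (running total: 2)
  'p' at position 4: consonant
  'l' at position 5: consonant
  'd' at position 6: consonant
  'n' at position 7: consonant
  'n' at position 8: consonant
Total vowels: 2

2


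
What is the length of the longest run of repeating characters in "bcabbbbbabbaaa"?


Input: "bcabbbbbabbaaa"
Scanning for longest run:
  Position 1 ('c'): new char, reset run to 1
  Position 2 ('a'): new char, reset run to 1
  Position 3 ('b'): new char, reset run to 1
  Position 4 ('b'): continues run of 'b', length=2
  Position 5 ('b'): continues run of 'b', length=3
  Position 6 ('b'): continues run of 'b', length=4
  Position 7 ('b'): continues run of 'b', length=5
  Position 8 ('a'): new char, reset run to 1
  Position 9 ('b'): new char, reset run to 1
  Position 10 ('b'): continues run of 'b', length=2
  Position 11 ('a'): new char, reset run to 1
  Position 12 ('a'): continues run of 'a', length=2
  Position 13 ('a'): continues run of 'a', length=3
Longest run: 'b' with length 5

5


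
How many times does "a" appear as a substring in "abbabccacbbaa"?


Searching for "a" in "abbabccacbbaa"
Scanning each position:
  Position 0: "a" => MATCH
  Position 1: "b" => no
  Position 2: "b" => no
  Position 3: "a" => MATCH
  Position 4: "b" => no
  Position 5: "c" => no
  Position 6: "c" => no
  Position 7: "a" => MATCH
  Position 8: "c" => no
  Position 9: "b" => no
  Position 10: "b" => no
  Position 11: "a" => MATCH
  Position 12: "a" => MATCH
Total occurrences: 5

5


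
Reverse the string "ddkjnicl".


Input: ddkjnicl
Reading characters right to left:
  Position 7: 'l'
  Position 6: 'c'
  Position 5: 'i'
  Position 4: 'n'
  Position 3: 'j'
  Position 2: 'k'
  Position 1: 'd'
  Position 0: 'd'
Reversed: lcinjkdd

lcinjkdd


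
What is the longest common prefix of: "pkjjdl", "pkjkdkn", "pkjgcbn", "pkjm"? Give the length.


Words: pkjjdl, pkjkdkn, pkjgcbn, pkjm
  Position 0: all 'p' => match
  Position 1: all 'k' => match
  Position 2: all 'j' => match
  Position 3: ('j', 'k', 'g', 'm') => mismatch, stop
LCP = "pkj" (length 3)

3


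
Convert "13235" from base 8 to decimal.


Input: "13235" in base 8
Positional expansion:
  Digit '1' (value 1) x 8^4 = 4096
  Digit '3' (value 3) x 8^3 = 1536
  Digit '2' (value 2) x 8^2 = 128
  Digit '3' (value 3) x 8^1 = 24
  Digit '5' (value 5) x 8^0 = 5
Sum = 5789

5789


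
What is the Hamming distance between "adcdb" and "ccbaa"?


Comparing "adcdb" and "ccbaa" position by position:
  Position 0: 'a' vs 'c' => differ
  Position 1: 'd' vs 'c' => differ
  Position 2: 'c' vs 'b' => differ
  Position 3: 'd' vs 'a' => differ
  Position 4: 'b' vs 'a' => differ
Total differences (Hamming distance): 5

5


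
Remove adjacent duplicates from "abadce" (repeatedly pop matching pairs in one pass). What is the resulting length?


Input: abadce
Stack-based adjacent duplicate removal:
  Read 'a': push. Stack: a
  Read 'b': push. Stack: ab
  Read 'a': push. Stack: aba
  Read 'd': push. Stack: abad
  Read 'c': push. Stack: abadc
  Read 'e': push. Stack: abadce
Final stack: "abadce" (length 6)

6


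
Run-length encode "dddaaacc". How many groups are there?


Input: dddaaacc
Scanning for consecutive runs:
  Group 1: 'd' x 3 (positions 0-2)
  Group 2: 'a' x 3 (positions 3-5)
  Group 3: 'c' x 2 (positions 6-7)
Total groups: 3

3


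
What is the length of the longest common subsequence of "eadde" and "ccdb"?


LCS of "eadde" and "ccdb"
DP table:
           c    c    d    b
      0    0    0    0    0
  e   0    0    0    0    0
  a   0    0    0    0    0
  d   0    0    0    1    1
  d   0    0    0    1    1
  e   0    0    0    1    1
LCS length = dp[5][4] = 1

1


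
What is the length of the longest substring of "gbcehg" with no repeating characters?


Input: "gbcehg"
Sliding window (track last position of each char):
  Position 0 ('g'): window [0,0] length 1 -- new best
  Position 1 ('b'): window [0,1] length 2 -- new best
  Position 2 ('c'): window [0,2] length 3 -- new best
  Position 3 ('e'): window [0,3] length 4 -- new best
  Position 4 ('h'): window [0,4] length 5 -- new best
  Position 5 ('g'): repeat (last at 0), move window start to 1
  Position 5 ('g'): window [1,5] length 5
Longest substring with no repeats: "gbceh" with length 5

5


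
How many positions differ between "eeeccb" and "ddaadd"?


Comparing "eeeccb" and "ddaadd" position by position:
  Position 0: 'e' vs 'd' => DIFFER
  Position 1: 'e' vs 'd' => DIFFER
  Position 2: 'e' vs 'a' => DIFFER
  Position 3: 'c' vs 'a' => DIFFER
  Position 4: 'c' vs 'd' => DIFFER
  Position 5: 'b' vs 'd' => DIFFER
Positions that differ: 6

6
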